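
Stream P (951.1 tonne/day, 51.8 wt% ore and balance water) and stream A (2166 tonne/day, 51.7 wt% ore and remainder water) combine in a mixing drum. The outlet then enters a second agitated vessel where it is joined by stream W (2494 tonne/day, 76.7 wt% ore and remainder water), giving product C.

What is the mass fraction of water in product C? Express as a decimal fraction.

0.3717

Overall, product flow = 5611.1 tonne/day.
water in = 951.1×0.482 + 2166×0.483 + 2494×0.233 = 2085.7 tonne/day.
water fraction in C = 0.3717.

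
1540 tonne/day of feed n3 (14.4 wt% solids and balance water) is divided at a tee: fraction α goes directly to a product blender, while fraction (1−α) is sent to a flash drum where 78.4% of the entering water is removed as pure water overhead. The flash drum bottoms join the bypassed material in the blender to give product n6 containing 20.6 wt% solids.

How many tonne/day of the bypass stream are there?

All 1540×0.144 = 221.76 tonne/day of solids reaches n6, so n6 = 221.76/0.206 = 1076.5 tonne/day and vapour = 463.5 tonne/day.
The evaporator receives (1−α)·1540 of feed at 0.856 water and removes 0.784 of that water:
0.784×0.856×(1−α)×1540 = 463.5
(1−α) = 463.5/1033.5 = 0.4485;  α = 0.5515.
Bypass flow = 0.5515×1540 = 849.35 tonne/day.

849.4 tonne/day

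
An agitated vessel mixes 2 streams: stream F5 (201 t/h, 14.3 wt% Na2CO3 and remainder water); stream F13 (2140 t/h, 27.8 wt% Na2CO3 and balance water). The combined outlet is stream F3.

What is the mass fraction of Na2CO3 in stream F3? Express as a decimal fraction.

Total flow out = 201 + 2140 = 2341 t/h.
Na2CO3 in = 201×0.143 + 2140×0.278 = 623.66 t/h.
Na2CO3 mass fraction in F3 = 623.66/2341 = 0.266.

0.266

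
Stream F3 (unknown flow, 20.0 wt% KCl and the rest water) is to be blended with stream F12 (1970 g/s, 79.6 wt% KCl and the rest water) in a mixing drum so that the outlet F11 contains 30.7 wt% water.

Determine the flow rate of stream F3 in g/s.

Let F3 be the unknown flow. Total out = 1970 + F3.
water balance: 401.88 + 0.800·F3 = 0.307·(1970 + F3)
(0.800 − 0.307)·F3 = 0.307×1970 − 401.88 = 202.91
F3 = 202.91 / 0.493 = 411.58 g/s

411.6 g/s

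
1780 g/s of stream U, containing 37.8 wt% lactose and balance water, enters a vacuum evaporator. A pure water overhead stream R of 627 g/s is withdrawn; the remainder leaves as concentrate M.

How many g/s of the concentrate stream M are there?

Concentrate = 1780 − 627 = 1153 g/s.

1153 g/s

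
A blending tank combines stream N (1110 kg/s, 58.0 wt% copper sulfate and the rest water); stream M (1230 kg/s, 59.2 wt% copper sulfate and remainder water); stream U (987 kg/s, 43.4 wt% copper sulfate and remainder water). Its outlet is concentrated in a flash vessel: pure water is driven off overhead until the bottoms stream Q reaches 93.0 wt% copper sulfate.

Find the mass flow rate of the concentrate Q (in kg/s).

copper sulfate entering = 1110×0.580 + 1230×0.592 + 987×0.434 = 1800.3 kg/s.
All copper sulfate reports to Q, so Q = 1800.3/0.930 = 1935.8 kg/s.

1936 kg/s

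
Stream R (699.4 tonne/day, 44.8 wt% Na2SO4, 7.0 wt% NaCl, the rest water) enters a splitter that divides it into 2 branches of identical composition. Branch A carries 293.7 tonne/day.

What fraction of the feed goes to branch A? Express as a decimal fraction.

Fraction to A = 293.7/699.4 = 0.4199.

0.420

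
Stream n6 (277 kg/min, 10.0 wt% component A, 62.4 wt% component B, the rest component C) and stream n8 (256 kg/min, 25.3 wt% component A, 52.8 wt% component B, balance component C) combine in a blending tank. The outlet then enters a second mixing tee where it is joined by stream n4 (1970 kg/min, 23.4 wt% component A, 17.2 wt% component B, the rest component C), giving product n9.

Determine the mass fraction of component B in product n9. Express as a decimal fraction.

Overall, product flow = 2503 kg/min.
component B in = 277×0.624 + 256×0.528 + 1970×0.172 = 646.86 kg/min.
component B fraction in n9 = 0.258.

0.258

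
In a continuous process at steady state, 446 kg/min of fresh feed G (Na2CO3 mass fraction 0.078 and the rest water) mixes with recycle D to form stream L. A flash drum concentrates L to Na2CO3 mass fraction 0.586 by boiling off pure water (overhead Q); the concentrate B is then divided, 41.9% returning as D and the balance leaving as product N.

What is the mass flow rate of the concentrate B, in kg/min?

102.2 kg/min

Overall Na2CO3 balance (none leaves overhead): Na2CO3 in fresh feed = Na2CO3 in product, i.e. 446×0.078 = (1−0.419)·B·0.586.
B = 34.788/(0.586×0.581) = 102.18 kg/min.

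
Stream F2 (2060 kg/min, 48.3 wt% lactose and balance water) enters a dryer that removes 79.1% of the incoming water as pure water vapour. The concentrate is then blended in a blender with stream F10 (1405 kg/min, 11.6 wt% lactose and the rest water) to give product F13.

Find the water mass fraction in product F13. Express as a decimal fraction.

0.5585

Vapour removed = 0.791×0.517×2060 = 842.43 kg/min; concentrate = 1217.6 kg/min.
water reaching the mixer = 222.59 (from concentrate) + 1405×0.884 = 1464.6 kg/min.
Product flow = 1217.6 + 1405 = 2622.6 kg/min; water fraction = 0.5585.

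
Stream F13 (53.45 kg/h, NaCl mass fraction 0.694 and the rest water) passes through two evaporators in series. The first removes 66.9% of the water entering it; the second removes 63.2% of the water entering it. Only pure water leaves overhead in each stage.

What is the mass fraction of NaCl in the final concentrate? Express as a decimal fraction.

water in feed = 53.45×0.306 = 16.356 kg/h.
After stage 1: water left = (1−0.669)×16.356 = 5.4137; stream total = 42.508 kg/h.
After stage 2: water left = (1−0.632)×5.4137 = 1.9923; final concentrate = 39.087 kg/h.
NaCl fraction = 37.094/39.087 = 0.949.

0.949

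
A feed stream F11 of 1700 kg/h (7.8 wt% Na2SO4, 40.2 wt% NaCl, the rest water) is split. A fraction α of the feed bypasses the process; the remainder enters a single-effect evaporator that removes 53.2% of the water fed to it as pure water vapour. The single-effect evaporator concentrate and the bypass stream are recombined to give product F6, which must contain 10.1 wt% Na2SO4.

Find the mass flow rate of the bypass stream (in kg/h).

300.6 kg/h

All 1700×0.078 = 132.6 kg/h of Na2SO4 reaches F6, so F6 = 132.6/0.101 = 1312.9 kg/h and vapour = 387.13 kg/h.
The evaporator receives (1−α)·1700 of feed at 0.520 water and removes 0.532 of that water:
0.532×0.520×(1−α)×1700 = 387.13
(1−α) = 387.13/470.29 = 0.8232;  α = 0.1768.
Bypass flow = 0.1768×1700 = 300.6 kg/h.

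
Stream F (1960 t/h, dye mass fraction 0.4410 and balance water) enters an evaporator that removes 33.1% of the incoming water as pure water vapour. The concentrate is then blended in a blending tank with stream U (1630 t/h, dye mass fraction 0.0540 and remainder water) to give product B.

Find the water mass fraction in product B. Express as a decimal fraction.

0.7049

Vapour removed = 0.331×0.559×1960 = 362.66 t/h; concentrate = 1597.3 t/h.
water reaching the mixer = 732.98 (from concentrate) + 1630×0.946 = 2275 t/h.
Product flow = 1597.3 + 1630 = 3227.3 t/h; water fraction = 0.7049.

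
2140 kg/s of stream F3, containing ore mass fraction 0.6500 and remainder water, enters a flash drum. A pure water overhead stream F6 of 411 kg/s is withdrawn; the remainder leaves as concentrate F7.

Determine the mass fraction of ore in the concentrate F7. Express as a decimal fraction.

0.8045

ore is not removed: 2140×0.650 = 1391 kg/s of ore enters F7.
Concentrate = 2140 − 411 = 1729 kg/s.
Mass fraction = 1391/1729 = 0.8045.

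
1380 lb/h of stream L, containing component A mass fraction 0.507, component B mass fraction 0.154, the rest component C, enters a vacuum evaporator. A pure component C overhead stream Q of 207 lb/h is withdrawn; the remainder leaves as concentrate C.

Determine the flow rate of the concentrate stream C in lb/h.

Concentrate = 1380 − 207 = 1173 lb/h.

1173 lb/h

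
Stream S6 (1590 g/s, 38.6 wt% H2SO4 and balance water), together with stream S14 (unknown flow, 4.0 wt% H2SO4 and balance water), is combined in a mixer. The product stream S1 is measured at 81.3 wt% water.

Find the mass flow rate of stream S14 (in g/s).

Let S14 be the unknown flow. Total out = 1590 + S14.
water balance: 976.26 + 0.960·S14 = 0.813·(1590 + S14)
(0.960 − 0.813)·S14 = 0.813×1590 − 976.26 = 316.41
S14 = 316.41 / 0.147 = 2152.4 g/s

2152 g/s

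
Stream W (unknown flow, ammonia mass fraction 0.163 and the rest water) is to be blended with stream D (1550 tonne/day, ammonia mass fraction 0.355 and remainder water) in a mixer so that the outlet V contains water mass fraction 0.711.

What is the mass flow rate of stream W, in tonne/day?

Let W be the unknown flow. Total out = 1550 + W.
water balance: 999.75 + 0.837·W = 0.711·(1550 + W)
(0.837 − 0.711)·W = 0.711×1550 − 999.75 = 102.3
W = 102.3 / 0.126 = 811.9 tonne/day

811.9 tonne/day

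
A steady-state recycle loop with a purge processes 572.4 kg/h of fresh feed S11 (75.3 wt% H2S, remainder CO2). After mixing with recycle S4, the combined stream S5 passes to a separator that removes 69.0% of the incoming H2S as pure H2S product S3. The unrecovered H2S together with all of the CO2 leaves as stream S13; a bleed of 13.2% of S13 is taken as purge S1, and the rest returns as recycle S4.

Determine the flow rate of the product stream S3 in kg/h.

H2S in S5: m_A = 572.4×0.753 + (1−0.132)·(1−0.690)·m_A, so m_A = 431.02/0.7309 = 589.69 kg/h.
Product S3 = 0.690×589.69 = 406.89 kg/h.

406.9 kg/h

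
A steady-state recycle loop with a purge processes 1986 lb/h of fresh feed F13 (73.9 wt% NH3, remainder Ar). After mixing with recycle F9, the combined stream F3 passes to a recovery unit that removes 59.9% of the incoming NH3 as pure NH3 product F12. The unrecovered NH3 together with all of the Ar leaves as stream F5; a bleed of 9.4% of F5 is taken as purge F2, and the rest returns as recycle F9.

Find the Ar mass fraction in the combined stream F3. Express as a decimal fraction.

Ar enters only via F13 and leaves only via the purge: 1986×0.261 = 0.094×(Ar in F5), and the recovery unit passes all Ar, so Ar in F3 = Ar in F5 = 5514.3 lb/h.
NH3 in F3: m_A = 1986×0.739 + (1−0.094)·(1−0.599)·m_A, so m_A = 1467.7/0.6367 = 2305.1 lb/h.
F3 = 2305.1 + 5514.3 = 7819.4 lb/h.
Ar fraction in F3 = 5514.3/7819.4 = 0.705.

0.705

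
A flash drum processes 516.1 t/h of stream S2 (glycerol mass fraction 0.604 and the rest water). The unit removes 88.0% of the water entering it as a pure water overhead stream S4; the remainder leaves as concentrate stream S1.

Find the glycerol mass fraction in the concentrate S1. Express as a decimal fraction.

glycerol is not removed: 516.1×0.604 = 311.72 t/h of glycerol enters S1.
water entering = 516.1×0.396 = 204.38 t/h; overhead removed = 0.880×204.38 = 179.85 t/h.
Concentrate = 516.1 − 179.85 = 336.25 t/h.
Mass fraction = 311.72/336.25 = 0.927.

0.927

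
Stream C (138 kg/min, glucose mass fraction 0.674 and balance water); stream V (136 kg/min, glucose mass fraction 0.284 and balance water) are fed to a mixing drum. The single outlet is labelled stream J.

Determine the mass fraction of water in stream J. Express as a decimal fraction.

Total flow out = 138 + 136 = 274 kg/min.
water in = 138×0.326 + 136×0.716 = 142.36 kg/min.
water mass fraction in J = 142.36/274 = 0.520.

0.520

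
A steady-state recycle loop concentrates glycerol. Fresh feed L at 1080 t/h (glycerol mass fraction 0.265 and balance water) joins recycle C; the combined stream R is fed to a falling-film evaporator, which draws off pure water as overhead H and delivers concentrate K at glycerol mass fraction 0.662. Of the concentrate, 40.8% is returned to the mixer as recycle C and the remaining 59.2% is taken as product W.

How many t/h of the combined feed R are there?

Overall glycerol balance (none leaves overhead): glycerol in fresh feed = glycerol in product, i.e. 1080×0.265 = (1−0.408)·K·0.662.
K = 286.2/(0.662×0.592) = 730.28 t/h.
Recycle C = 0.408×730.28 = 297.95 t/h.
Combined feed R = 1080 + 297.95 = 1378 t/h.

1378 t/h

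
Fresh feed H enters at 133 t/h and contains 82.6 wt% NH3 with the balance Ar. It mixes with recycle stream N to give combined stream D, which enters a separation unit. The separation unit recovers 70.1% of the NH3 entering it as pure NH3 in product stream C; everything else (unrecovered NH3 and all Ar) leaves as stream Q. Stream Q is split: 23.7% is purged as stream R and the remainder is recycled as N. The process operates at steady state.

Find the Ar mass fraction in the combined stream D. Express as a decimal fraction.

Ar enters only via H and leaves only via the purge: 133×0.174 = 0.237×(Ar in Q), and the separation unit passes all Ar, so Ar in D = Ar in Q = 97.646 t/h.
NH3 in D: m_A = 133×0.826 + (1−0.237)·(1−0.701)·m_A, so m_A = 109.86/0.7719 = 142.33 t/h.
D = 142.33 + 97.646 = 239.97 t/h.
Ar fraction in D = 97.646/239.97 = 0.407.

0.407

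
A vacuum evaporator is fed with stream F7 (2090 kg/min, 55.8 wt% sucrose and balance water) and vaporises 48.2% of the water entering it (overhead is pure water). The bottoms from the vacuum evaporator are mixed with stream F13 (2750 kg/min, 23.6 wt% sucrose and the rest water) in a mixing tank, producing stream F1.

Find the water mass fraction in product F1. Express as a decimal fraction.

Vapour removed = 0.482×0.442×2090 = 445.26 kg/min; concentrate = 1644.7 kg/min.
water reaching the mixer = 478.52 (from concentrate) + 2750×0.764 = 2579.5 kg/min.
Product flow = 1644.7 + 2750 = 4394.7 kg/min; water fraction = 0.587.

0.587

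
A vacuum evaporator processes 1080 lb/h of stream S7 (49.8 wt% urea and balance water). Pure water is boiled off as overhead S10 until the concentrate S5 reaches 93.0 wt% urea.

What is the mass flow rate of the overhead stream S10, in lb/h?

501.7 lb/h

urea is conserved: 1080×0.498 = 537.84 lb/h all reports to the concentrate.
Concentrate = 537.84/(target fraction) = 578.32 lb/h.
Overhead = 1080 − 578.32 = 501.68 lb/h.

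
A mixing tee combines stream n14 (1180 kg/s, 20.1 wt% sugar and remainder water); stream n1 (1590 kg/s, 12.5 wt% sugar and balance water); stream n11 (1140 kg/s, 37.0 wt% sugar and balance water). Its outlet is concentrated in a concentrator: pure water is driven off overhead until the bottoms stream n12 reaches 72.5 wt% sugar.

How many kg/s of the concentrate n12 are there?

1183 kg/s

sugar entering = 1180×0.201 + 1590×0.125 + 1140×0.370 = 857.73 kg/s.
All sugar reports to n12, so n12 = 857.73/0.725 = 1183.1 kg/s.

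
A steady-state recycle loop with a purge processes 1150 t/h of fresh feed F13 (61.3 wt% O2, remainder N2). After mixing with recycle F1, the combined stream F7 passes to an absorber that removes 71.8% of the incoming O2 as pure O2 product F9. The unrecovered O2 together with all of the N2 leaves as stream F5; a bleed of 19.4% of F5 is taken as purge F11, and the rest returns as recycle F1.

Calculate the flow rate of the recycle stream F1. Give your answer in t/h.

N2 enters only via F13 and leaves only via the purge: 1150×0.387 = 0.194×(N2 in F5), and the absorber passes all N2, so N2 in F7 = N2 in F5 = 2294.1 t/h.
O2 in F7: m_A = 1150×0.613 + (1−0.194)·(1−0.718)·m_A, so m_A = 704.95/0.7727 = 912.31 t/h.
F5 = (1−0.718)×912.31 + 2294.1 = 2551.3 t/h.
Recycle F1 = (1−0.194)×2551.3 = 2056.4 t/h.

2056 t/h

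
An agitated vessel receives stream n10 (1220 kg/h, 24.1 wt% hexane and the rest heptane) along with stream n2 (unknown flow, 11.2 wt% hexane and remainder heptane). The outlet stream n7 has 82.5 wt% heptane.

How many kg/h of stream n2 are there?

1278 kg/h

Let n2 be the unknown flow. Total out = 1220 + n2.
heptane balance: 925.98 + 0.888·n2 = 0.825·(1220 + n2)
(0.888 − 0.825)·n2 = 0.825×1220 − 925.98 = 80.52
n2 = 80.52 / 0.063 = 1278.1 kg/h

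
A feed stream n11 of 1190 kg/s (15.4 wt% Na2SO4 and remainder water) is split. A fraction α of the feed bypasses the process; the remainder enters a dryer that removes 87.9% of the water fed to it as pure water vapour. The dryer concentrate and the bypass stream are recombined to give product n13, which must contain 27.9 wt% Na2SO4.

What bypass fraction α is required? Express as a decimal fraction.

All 1190×0.154 = 183.26 kg/s of Na2SO4 reaches n13, so n13 = 183.26/0.279 = 656.85 kg/s and vapour = 533.15 kg/s.
The evaporator receives (1−α)·1190 of feed at 0.846 water and removes 0.879 of that water:
0.879×0.846×(1−α)×1190 = 533.15
(1−α) = 533.15/884.92 = 0.6025;  α = 0.3975.

0.398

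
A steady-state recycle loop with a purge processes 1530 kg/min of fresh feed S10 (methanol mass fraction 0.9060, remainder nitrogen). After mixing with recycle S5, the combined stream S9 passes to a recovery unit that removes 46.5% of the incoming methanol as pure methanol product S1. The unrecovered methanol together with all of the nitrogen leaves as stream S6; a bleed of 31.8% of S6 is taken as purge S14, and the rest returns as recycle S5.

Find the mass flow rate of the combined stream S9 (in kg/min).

nitrogen enters only via S10 and leaves only via the purge: 1530×0.094 = 0.318×(nitrogen in S6), and the recovery unit passes all nitrogen, so nitrogen in S9 = nitrogen in S6 = 452.26 kg/min.
methanol in S9: m_A = 1530×0.906 + (1−0.318)·(1−0.465)·m_A, so m_A = 1386.2/0.6351 = 2182.5 kg/min.
S9 = 2182.5 + 452.26 = 2634.8 kg/min.

2635 kg/min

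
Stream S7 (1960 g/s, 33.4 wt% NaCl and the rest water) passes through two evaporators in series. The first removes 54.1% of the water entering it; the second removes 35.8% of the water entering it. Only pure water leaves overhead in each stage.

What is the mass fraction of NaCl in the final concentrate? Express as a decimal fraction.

0.630

water in feed = 1960×0.666 = 1305.4 g/s.
After stage 1: water left = (1−0.541)×1305.4 = 599.16; stream total = 1253.8 g/s.
After stage 2: water left = (1−0.358)×599.16 = 384.66; final concentrate = 1039.3 g/s.
NaCl fraction = 654.64/1039.3 = 0.630.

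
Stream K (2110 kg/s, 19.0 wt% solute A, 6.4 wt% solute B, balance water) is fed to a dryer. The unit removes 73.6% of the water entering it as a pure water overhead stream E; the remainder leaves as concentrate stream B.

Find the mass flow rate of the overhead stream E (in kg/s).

water entering = 2110×0.746 = 1574.1 kg/s; overhead removed = 0.736×1574.1 = 1158.5 kg/s.

1159 kg/s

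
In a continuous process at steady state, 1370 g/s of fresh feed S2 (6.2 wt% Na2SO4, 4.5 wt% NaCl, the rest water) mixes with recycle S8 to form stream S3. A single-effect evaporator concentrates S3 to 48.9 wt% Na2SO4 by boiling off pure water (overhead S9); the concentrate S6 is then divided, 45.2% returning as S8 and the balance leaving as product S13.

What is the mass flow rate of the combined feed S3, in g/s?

Overall Na2SO4 balance (none leaves overhead): Na2SO4 in fresh feed = Na2SO4 in product, i.e. 1370×0.062 = (1−0.452)·S6·0.489.
S6 = 84.94/(0.489×0.548) = 316.97 g/s.
Recycle S8 = 0.452×316.97 = 143.27 g/s.
Combined feed S3 = 1370 + 143.27 = 1513.3 g/s.

1513 g/s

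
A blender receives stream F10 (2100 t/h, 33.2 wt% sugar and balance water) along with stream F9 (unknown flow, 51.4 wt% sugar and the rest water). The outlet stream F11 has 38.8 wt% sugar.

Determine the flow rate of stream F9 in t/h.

933.3 t/h

Let F9 be the unknown flow. Total out = 2100 + F9.
sugar balance: 697.2 + 0.514·F9 = 0.388·(2100 + F9)
(0.514 − 0.388)·F9 = 0.388×2100 − 697.2 = 117.6
F9 = 117.6 / 0.126 = 933.33 t/h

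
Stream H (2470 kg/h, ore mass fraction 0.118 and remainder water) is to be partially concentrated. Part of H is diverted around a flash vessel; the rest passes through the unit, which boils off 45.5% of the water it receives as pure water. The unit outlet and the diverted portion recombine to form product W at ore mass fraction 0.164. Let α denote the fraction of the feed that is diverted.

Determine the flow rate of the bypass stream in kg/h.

All 2470×0.118 = 291.46 kg/h of ore reaches W, so W = 291.46/0.164 = 1777.2 kg/h and vapour = 692.8 kg/h.
The evaporator receives (1−α)·2470 of feed at 0.882 water and removes 0.455 of that water:
0.455×0.882×(1−α)×2470 = 692.8
(1−α) = 692.8/991.24 = 0.6989;  α = 0.3011.
Bypass flow = 0.3011×2470 = 743.64 kg/h.

743.6 kg/h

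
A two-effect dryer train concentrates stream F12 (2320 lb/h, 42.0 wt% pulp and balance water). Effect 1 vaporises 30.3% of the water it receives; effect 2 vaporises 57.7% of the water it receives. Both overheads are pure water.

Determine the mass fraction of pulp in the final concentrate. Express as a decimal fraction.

0.711

water in feed = 2320×0.580 = 1345.6 lb/h.
After stage 1: water left = (1−0.303)×1345.6 = 937.88; stream total = 1912.3 lb/h.
After stage 2: water left = (1−0.577)×937.88 = 396.72; final concentrate = 1371.1 lb/h.
pulp fraction = 974.4/1371.1 = 0.711.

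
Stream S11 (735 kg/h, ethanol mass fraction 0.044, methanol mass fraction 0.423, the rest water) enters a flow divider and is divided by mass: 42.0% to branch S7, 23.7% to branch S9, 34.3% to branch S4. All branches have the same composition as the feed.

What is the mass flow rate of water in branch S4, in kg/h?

Branch S4 total = 0.343×735 = 252.11 kg/h.
water in S4 = 0.533×252.11 = 134.37 kg/h.

134.4 kg/h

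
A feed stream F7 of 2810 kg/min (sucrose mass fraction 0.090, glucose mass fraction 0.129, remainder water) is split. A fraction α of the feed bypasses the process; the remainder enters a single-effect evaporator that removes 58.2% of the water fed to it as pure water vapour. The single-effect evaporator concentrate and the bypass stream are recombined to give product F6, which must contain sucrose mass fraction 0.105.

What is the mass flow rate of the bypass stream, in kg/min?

1927 kg/min

All 2810×0.090 = 252.9 kg/min of sucrose reaches F6, so F6 = 252.9/0.105 = 2408.6 kg/min and vapour = 401.43 kg/min.
The evaporator receives (1−α)·2810 of feed at 0.781 water and removes 0.582 of that water:
0.582×0.781×(1−α)×2810 = 401.43
(1−α) = 401.43/1277.3 = 0.3143;  α = 0.6857.
Bypass flow = 0.6857×2810 = 1926.9 kg/min.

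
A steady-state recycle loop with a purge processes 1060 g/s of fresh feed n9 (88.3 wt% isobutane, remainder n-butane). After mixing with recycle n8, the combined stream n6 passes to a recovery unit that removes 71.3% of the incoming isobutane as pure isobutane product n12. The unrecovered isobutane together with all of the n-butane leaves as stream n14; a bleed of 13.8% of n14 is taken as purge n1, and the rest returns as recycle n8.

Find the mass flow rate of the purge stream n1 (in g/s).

n-butane enters only via n9 and leaves only via the purge: 1060×0.117 = 0.138×(n-butane in n14), and the recovery unit passes all n-butane, so n-butane in n6 = n-butane in n14 = 898.7 g/s.
isobutane in n6: m_A = 1060×0.883 + (1−0.138)·(1−0.713)·m_A, so m_A = 935.98/0.7526 = 1243.7 g/s.
n14 = (1−0.713)×1243.7 + 898.7 = 1255.6 g/s.
Purge n1 = 0.138×1255.6 = 173.28 g/s.

173.3 g/s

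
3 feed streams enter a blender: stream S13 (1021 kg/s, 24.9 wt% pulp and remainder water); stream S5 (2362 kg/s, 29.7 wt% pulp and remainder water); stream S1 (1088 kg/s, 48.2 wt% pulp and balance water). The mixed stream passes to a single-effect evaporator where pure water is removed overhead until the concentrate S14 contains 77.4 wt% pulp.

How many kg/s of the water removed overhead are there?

pulp entering = 1021×0.249 + 2362×0.297 + 1088×0.482 = 1480.2 kg/s.
All pulp reports to S14, so S14 = 1480.2/0.774 = 1912.4 kg/s.
Total feed = 4471 kg/s; overhead = 4471 − 1912.4 = 2558.6 kg/s.

2559 kg/s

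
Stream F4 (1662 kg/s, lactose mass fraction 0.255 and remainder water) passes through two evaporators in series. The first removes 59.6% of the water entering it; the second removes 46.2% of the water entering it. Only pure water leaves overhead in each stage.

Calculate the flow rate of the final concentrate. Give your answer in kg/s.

water in feed = 1662×0.745 = 1238.2 kg/s.
After stage 1: water left = (1−0.596)×1238.2 = 500.23; stream total = 924.04 kg/s.
After stage 2: water left = (1−0.462)×500.23 = 269.12; final concentrate = 692.93 kg/s.

692.9 kg/s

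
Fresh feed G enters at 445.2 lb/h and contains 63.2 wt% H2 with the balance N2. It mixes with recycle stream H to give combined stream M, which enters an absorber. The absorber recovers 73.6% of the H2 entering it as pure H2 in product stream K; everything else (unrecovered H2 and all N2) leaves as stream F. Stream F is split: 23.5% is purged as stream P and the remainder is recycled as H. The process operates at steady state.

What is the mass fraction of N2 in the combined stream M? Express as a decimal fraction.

N2 enters only via G and leaves only via the purge: 445.2×0.368 = 0.235×(N2 in F), and the absorber passes all N2, so N2 in M = N2 in F = 697.16 lb/h.
H2 in M: m_A = 445.2×0.632 + (1−0.235)·(1−0.736)·m_A, so m_A = 281.37/0.7980 = 352.57 lb/h.
M = 352.57 + 697.16 = 1049.7 lb/h.
N2 fraction in M = 697.16/1049.7 = 0.664.

0.664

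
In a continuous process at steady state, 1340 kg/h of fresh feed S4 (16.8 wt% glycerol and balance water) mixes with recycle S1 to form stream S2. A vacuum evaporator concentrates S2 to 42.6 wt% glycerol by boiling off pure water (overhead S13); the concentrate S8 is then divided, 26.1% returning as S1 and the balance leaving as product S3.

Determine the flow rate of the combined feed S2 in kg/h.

1527 kg/h

Overall glycerol balance (none leaves overhead): glycerol in fresh feed = glycerol in product, i.e. 1340×0.168 = (1−0.261)·S8·0.426.
S8 = 225.12/(0.426×0.739) = 715.09 kg/h.
Recycle S1 = 0.261×715.09 = 186.64 kg/h.
Combined feed S2 = 1340 + 186.64 = 1526.6 kg/h.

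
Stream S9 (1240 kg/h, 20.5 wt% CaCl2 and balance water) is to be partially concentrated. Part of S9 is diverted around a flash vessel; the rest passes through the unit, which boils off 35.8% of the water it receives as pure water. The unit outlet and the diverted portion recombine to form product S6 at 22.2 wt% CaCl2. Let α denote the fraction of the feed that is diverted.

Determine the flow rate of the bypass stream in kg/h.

All 1240×0.205 = 254.2 kg/h of CaCl2 reaches S6, so S6 = 254.2/0.222 = 1145 kg/h and vapour = 94.955 kg/h.
The evaporator receives (1−α)·1240 of feed at 0.795 water and removes 0.358 of that water:
0.358×0.795×(1−α)×1240 = 94.955
(1−α) = 94.955/352.92 = 0.2691;  α = 0.7309.
Bypass flow = 0.7309×1240 = 906.37 kg/h.

906.4 kg/h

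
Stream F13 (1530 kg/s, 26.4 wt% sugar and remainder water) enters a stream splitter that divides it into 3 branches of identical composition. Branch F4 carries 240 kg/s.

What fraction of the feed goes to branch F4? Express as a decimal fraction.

Fraction to F4 = 240/1530 = 0.1569.

0.157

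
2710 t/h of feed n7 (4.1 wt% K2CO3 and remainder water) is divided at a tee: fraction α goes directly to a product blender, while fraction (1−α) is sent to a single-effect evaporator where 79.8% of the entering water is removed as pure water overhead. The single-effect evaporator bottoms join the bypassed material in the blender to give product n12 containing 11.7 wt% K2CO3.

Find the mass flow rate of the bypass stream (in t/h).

All 2710×0.041 = 111.11 t/h of K2CO3 reaches n12, so n12 = 111.11/0.117 = 949.66 t/h and vapour = 1760.3 t/h.
The evaporator receives (1−α)·2710 of feed at 0.959 water and removes 0.798 of that water:
0.798×0.959×(1−α)×2710 = 1760.3
(1−α) = 1760.3/2073.9 = 0.8488;  α = 0.1512.
Bypass flow = 0.1512×2710 = 409.75 t/h.

409.7 t/h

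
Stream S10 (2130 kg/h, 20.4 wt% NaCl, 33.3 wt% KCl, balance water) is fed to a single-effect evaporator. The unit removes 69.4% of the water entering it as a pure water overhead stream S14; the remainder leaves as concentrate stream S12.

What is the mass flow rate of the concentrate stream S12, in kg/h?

water entering = 2130×0.463 = 986.19 kg/h; overhead removed = 0.694×986.19 = 684.42 kg/h.
Concentrate = 2130 − 684.42 = 1445.6 kg/h.

1446 kg/h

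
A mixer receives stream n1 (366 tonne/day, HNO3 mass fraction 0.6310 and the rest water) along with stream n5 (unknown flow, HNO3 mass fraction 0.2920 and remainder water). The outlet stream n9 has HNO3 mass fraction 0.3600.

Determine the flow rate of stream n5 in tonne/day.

Let n5 be the unknown flow. Total out = 366 + n5.
HNO3 balance: 230.95 + 0.292·n5 = 0.360·(366 + n5)
(0.292 − 0.360)·n5 = 0.360×366 − 230.95 = -99.186
n5 = -99.186 / -0.068 = 1458.6 tonne/day

1459 tonne/day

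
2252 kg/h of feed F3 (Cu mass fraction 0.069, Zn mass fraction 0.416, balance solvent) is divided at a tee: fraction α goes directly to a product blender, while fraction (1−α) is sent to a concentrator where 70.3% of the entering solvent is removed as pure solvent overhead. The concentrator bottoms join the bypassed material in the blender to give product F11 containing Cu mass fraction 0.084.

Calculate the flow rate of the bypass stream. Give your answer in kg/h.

All 2252×0.069 = 155.39 kg/h of Cu reaches F11, so F11 = 155.39/0.084 = 1849.9 kg/h and vapour = 402.14 kg/h.
The evaporator receives (1−α)·2252 of feed at 0.515 solvent and removes 0.703 of that solvent:
0.703×0.515×(1−α)×2252 = 402.14
(1−α) = 402.14/815.33 = 0.4932;  α = 0.5068.
Bypass flow = 0.5068×2252 = 1141.2 kg/h.

1141 kg/h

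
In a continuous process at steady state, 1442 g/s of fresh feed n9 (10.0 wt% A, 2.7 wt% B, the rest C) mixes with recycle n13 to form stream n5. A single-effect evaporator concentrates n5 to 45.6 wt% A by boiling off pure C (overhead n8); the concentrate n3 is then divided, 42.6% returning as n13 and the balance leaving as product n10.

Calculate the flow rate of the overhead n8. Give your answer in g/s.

1126 g/s

Overall A balance (none leaves overhead): A in fresh feed = A in product, i.e. 1442×0.100 = (1−0.426)·n3·0.456.
n3 = 144.2/(0.456×0.574) = 550.92 g/s.
Recycle n13 = 0.426×550.92 = 234.69 g/s.
Combined feed n5 = 1442 + 234.69 = 1676.7 g/s.
Overhead n8 = n5 − n3 = 1676.7 − 550.92 = 1125.8 g/s.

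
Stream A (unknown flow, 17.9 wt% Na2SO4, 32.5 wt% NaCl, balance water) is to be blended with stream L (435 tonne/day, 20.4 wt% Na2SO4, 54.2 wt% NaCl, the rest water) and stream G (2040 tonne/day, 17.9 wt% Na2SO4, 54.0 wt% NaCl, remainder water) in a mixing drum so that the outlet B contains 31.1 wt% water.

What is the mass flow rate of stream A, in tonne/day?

464.8 tonne/day

Let A be the unknown flow. Total out = 2475 + A.
water balance: 683.73 + 0.496·A = 0.311·(2475 + A)
(0.496 − 0.311)·A = 0.311×2475 − 683.73 = 85.995
A = 85.995 / 0.185 = 464.84 tonne/day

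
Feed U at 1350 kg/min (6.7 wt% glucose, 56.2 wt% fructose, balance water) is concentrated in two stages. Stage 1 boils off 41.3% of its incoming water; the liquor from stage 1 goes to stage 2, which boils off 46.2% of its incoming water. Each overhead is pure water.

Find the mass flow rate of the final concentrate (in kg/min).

water in feed = 1350×0.371 = 500.85 kg/min.
After stage 1: water left = (1−0.413)×500.85 = 294; stream total = 1143.1 kg/min.
After stage 2: water left = (1−0.462)×294 = 158.17; final concentrate = 1007.3 kg/min.

1007 kg/min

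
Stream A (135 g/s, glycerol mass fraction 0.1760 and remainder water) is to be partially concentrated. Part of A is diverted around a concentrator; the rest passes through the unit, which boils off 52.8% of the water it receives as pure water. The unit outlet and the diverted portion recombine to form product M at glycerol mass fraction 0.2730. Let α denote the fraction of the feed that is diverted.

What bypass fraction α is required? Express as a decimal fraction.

0.183

All 135×0.176 = 23.76 g/s of glycerol reaches M, so M = 23.76/0.273 = 87.033 g/s and vapour = 47.967 g/s.
The evaporator receives (1−α)·135 of feed at 0.824 water and removes 0.528 of that water:
0.528×0.824×(1−α)×135 = 47.967
(1−α) = 47.967/58.735 = 0.8167;  α = 0.1833.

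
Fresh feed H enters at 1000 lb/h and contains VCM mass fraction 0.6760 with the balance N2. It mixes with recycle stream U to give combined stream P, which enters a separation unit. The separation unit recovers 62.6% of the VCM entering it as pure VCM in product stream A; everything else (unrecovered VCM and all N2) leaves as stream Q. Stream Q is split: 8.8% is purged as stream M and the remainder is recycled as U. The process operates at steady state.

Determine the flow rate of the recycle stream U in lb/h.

3708 lb/h

N2 enters only via H and leaves only via the purge: 1000×0.324 = 0.088×(N2 in Q), and the separation unit passes all N2, so N2 in P = N2 in Q = 3681.8 lb/h.
VCM in P: m_A = 1000×0.676 + (1−0.088)·(1−0.626)·m_A, so m_A = 676/0.6589 = 1025.9 lb/h.
Q = (1−0.626)×1025.9 + 3681.8 = 4065.5 lb/h.
Recycle U = (1−0.088)×4065.5 = 3707.8 lb/h.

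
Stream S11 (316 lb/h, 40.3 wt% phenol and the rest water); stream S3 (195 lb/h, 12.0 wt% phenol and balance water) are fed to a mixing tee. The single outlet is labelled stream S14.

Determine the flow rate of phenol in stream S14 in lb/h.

phenol out = phenol in = 316×0.403 + 195×0.120 = 150.75 lb/h.

150.7 lb/h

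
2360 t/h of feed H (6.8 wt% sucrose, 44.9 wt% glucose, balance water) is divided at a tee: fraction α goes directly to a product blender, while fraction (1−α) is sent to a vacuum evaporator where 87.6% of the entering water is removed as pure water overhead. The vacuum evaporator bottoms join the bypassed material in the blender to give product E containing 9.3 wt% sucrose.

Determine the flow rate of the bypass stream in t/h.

All 2360×0.068 = 160.48 t/h of sucrose reaches E, so E = 160.48/0.093 = 1725.6 t/h and vapour = 634.41 t/h.
The evaporator receives (1−α)·2360 of feed at 0.483 water and removes 0.876 of that water:
0.876×0.483×(1−α)×2360 = 634.41
(1−α) = 634.41/998.53 = 0.6353;  α = 0.3647.
Bypass flow = 0.3647×2360 = 860.6 t/h.

860.6 t/h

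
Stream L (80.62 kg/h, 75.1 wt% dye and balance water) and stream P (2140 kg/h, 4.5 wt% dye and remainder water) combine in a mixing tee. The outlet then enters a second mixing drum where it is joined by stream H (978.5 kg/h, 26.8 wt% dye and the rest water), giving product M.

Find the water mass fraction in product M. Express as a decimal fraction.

Overall, product flow = 3199.1 kg/h.
water in = 80.62×0.249 + 2140×0.955 + 978.5×0.732 = 2780 kg/h.
water fraction in M = 0.8690.

0.8690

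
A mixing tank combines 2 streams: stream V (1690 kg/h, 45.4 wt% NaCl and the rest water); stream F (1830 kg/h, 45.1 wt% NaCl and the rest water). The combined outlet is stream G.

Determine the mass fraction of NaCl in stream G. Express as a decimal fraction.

Total flow out = 1690 + 1830 = 3520 kg/h.
NaCl in = 1690×0.454 + 1830×0.451 = 1592.6 kg/h.
NaCl mass fraction in G = 1592.6/3520 = 0.452.

0.452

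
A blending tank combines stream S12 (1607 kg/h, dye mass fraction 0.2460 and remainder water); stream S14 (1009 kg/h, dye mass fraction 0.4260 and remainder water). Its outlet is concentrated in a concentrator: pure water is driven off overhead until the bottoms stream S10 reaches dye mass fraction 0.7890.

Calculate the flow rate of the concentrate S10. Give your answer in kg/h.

dye entering = 1607×0.246 + 1009×0.426 = 825.16 kg/h.
All dye reports to S10, so S10 = 825.16/0.789 = 1045.8 kg/h.

1046 kg/h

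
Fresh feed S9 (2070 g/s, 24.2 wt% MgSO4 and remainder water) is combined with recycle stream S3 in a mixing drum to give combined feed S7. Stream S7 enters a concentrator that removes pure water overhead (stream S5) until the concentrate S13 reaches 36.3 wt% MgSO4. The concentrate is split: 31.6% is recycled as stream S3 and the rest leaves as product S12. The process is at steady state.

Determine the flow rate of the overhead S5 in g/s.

Overall MgSO4 balance (none leaves overhead): MgSO4 in fresh feed = MgSO4 in product, i.e. 2070×0.242 = (1−0.316)·S13·0.363.
S13 = 500.94/(0.363×0.684) = 2017.5 g/s.
Recycle S3 = 0.316×2017.5 = 637.54 g/s.
Combined feed S7 = 2070 + 637.54 = 2707.5 g/s.
Overhead S5 = S7 − S13 = 2707.5 − 2017.5 = 690 g/s.

690 g/s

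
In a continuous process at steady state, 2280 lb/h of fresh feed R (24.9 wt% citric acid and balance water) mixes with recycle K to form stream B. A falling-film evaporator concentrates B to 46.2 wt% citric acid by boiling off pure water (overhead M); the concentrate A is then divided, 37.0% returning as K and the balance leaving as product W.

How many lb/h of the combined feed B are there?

3002 lb/h

Overall citric acid balance (none leaves overhead): citric acid in fresh feed = citric acid in product, i.e. 2280×0.249 = (1−0.370)·A·0.462.
A = 567.72/(0.462×0.630) = 1950.5 lb/h.
Recycle K = 0.370×1950.5 = 721.69 lb/h.
Combined feed B = 2280 + 721.69 = 3001.7 lb/h.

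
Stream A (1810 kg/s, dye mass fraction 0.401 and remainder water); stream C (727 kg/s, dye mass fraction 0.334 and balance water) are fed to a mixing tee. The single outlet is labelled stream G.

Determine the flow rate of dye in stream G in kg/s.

968.6 kg/s

dye out = dye in = 1810×0.401 + 727×0.334 = 968.63 kg/s.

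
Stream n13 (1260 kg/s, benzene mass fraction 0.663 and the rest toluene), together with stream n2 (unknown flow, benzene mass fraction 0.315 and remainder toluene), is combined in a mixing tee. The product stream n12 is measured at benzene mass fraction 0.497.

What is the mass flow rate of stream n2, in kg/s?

Let n2 be the unknown flow. Total out = 1260 + n2.
benzene balance: 835.38 + 0.315·n2 = 0.497·(1260 + n2)
(0.315 − 0.497)·n2 = 0.497×1260 − 835.38 = -209.16
n2 = -209.16 / -0.182 = 1149.2 kg/s

1149 kg/s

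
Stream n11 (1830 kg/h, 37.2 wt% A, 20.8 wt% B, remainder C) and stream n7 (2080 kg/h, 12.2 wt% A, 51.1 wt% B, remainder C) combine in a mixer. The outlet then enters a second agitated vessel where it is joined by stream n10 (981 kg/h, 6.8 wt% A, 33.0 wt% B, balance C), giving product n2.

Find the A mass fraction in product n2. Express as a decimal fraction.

0.205

Overall, product flow = 4891 kg/h.
A in = 1830×0.372 + 2080×0.122 + 981×0.068 = 1001.2 kg/h.
A fraction in n2 = 0.205.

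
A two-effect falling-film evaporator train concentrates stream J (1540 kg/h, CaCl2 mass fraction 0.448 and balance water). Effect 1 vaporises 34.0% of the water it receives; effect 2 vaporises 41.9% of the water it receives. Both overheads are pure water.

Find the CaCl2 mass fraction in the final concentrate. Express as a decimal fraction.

water in feed = 1540×0.552 = 850.08 kg/h.
After stage 1: water left = (1−0.340)×850.08 = 561.05; stream total = 1251 kg/h.
After stage 2: water left = (1−0.419)×561.05 = 325.97; final concentrate = 1015.9 kg/h.
CaCl2 fraction = 689.92/1015.9 = 0.679.

0.679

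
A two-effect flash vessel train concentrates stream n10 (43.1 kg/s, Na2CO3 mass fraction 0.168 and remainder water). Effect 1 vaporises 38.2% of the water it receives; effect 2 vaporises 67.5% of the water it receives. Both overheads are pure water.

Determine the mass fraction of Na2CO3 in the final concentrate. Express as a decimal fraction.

water in feed = 43.1×0.832 = 35.859 kg/s.
After stage 1: water left = (1−0.382)×35.859 = 22.161; stream total = 29.402 kg/s.
After stage 2: water left = (1−0.675)×22.161 = 7.2023; final concentrate = 14.443 kg/s.
Na2CO3 fraction = 7.2408/14.443 = 0.501.

0.501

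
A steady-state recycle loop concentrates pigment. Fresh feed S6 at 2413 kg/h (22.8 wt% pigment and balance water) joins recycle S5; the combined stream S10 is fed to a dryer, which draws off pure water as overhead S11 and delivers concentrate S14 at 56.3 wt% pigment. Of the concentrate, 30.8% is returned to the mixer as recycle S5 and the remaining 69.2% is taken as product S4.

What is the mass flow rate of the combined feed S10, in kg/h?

Overall pigment balance (none leaves overhead): pigment in fresh feed = pigment in product, i.e. 2413×0.228 = (1−0.308)·S14·0.563.
S14 = 550.16/(0.563×0.692) = 1412.1 kg/h.
Recycle S5 = 0.308×1412.1 = 434.94 kg/h.
Combined feed S10 = 2413 + 434.94 = 2847.9 kg/h.

2848 kg/h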